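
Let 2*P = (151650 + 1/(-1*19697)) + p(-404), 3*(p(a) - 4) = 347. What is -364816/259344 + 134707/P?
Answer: 26780967672748/72682950093165 ≈ 0.36846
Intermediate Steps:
p(a) = 359/3 (p(a) = 4 + (⅓)*347 = 4 + 347/3 = 359/3)
P = 4484110685/59091 (P = ((151650 + 1/(-1*19697)) + 359/3)/2 = ((151650 + 1/(-19697)) + 359/3)/2 = ((151650 - 1/19697) + 359/3)/2 = (2987050049/19697 + 359/3)/2 = (½)*(8968221370/59091) = 4484110685/59091 ≈ 75885.)
-364816/259344 + 134707/P = -364816/259344 + 134707/(4484110685/59091) = -364816*1/259344 + 134707*(59091/4484110685) = -22801/16209 + 7959971337/4484110685 = 26780967672748/72682950093165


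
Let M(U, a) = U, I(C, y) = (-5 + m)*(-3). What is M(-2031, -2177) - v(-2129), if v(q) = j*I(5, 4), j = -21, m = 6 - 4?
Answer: -1842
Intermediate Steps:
m = 2
I(C, y) = 9 (I(C, y) = (-5 + 2)*(-3) = -3*(-3) = 9)
v(q) = -189 (v(q) = -21*9 = -189)
M(-2031, -2177) - v(-2129) = -2031 - 1*(-189) = -2031 + 189 = -1842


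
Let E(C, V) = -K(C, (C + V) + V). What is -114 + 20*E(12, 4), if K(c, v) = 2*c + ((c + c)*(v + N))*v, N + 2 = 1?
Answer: -182994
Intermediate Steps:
N = -1 (N = -2 + 1 = -1)
K(c, v) = 2*c + 2*c*v*(-1 + v) (K(c, v) = 2*c + ((c + c)*(v - 1))*v = 2*c + ((2*c)*(-1 + v))*v = 2*c + (2*c*(-1 + v))*v = 2*c + 2*c*v*(-1 + v))
E(C, V) = -2*C*(1 + (C + 2*V)**2 - C - 2*V) (E(C, V) = -2*C*(1 + ((C + V) + V)**2 - ((C + V) + V)) = -2*C*(1 + (C + 2*V)**2 - (C + 2*V)) = -2*C*(1 + (C + 2*V)**2 + (-C - 2*V)) = -2*C*(1 + (C + 2*V)**2 - C - 2*V))
-114 + 20*E(12, 4) = -114 + 20*(2*12*(-1 + 12 - (12 + 2*4)**2 + 2*4)) = -114 + 20*(2*12*(-1 + 12 - (12 + 8)**2 + 8)) = -114 + 20*(2*12*(-1 + 12 - 1*20**2 + 8)) = -114 + 20*(2*12*(-1 + 12 - 1*400 + 8)) = -114 + 20*(2*12*(-1 + 12 - 400 + 8)) = -114 + 20*(2*12*(-381)) = -114 + 20*(-9144) = -114 - 182880 = -182994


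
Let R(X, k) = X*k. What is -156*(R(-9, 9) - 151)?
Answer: 36192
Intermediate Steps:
-156*(R(-9, 9) - 151) = -156*(-9*9 - 151) = -156*(-81 - 151) = -156*(-232) = 36192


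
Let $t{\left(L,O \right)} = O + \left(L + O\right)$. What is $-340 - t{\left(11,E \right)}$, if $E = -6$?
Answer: $-339$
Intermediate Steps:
$t{\left(L,O \right)} = L + 2 O$
$-340 - t{\left(11,E \right)} = -340 - \left(11 + 2 \left(-6\right)\right) = -340 - \left(11 - 12\right) = -340 - -1 = -340 + 1 = -339$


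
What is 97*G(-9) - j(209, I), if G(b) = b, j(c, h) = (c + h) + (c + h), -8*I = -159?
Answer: -5323/4 ≈ -1330.8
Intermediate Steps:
I = 159/8 (I = -⅛*(-159) = 159/8 ≈ 19.875)
j(c, h) = 2*c + 2*h
97*G(-9) - j(209, I) = 97*(-9) - (2*209 + 2*(159/8)) = -873 - (418 + 159/4) = -873 - 1*1831/4 = -873 - 1831/4 = -5323/4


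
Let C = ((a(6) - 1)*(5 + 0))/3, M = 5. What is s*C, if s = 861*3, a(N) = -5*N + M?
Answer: -111930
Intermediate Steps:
a(N) = 5 - 5*N (a(N) = -5*N + 5 = 5 - 5*N)
s = 2583
C = -130/3 (C = (((5 - 5*6) - 1)*(5 + 0))/3 = (((5 - 30) - 1)*5)*(1/3) = ((-25 - 1)*5)*(1/3) = -26*5*(1/3) = -130*1/3 = -130/3 ≈ -43.333)
s*C = 2583*(-130/3) = -111930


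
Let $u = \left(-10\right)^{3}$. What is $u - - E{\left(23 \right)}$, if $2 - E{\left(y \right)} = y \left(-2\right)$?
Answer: $-952$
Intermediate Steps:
$u = -1000$
$E{\left(y \right)} = 2 + 2 y$ ($E{\left(y \right)} = 2 - y \left(-2\right) = 2 - - 2 y = 2 + 2 y$)
$u - - E{\left(23 \right)} = -1000 - - (2 + 2 \cdot 23) = -1000 - - (2 + 46) = -1000 - \left(-1\right) 48 = -1000 - -48 = -1000 + 48 = -952$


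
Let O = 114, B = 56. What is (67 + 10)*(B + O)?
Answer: 13090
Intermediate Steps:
(67 + 10)*(B + O) = (67 + 10)*(56 + 114) = 77*170 = 13090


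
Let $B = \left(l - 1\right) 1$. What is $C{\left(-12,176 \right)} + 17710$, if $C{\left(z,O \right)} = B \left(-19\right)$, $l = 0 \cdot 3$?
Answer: $17729$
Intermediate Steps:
$l = 0$
$B = -1$ ($B = \left(0 - 1\right) 1 = \left(-1\right) 1 = -1$)
$C{\left(z,O \right)} = 19$ ($C{\left(z,O \right)} = \left(-1\right) \left(-19\right) = 19$)
$C{\left(-12,176 \right)} + 17710 = 19 + 17710 = 17729$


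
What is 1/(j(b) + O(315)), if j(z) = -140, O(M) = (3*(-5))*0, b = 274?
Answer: -1/140 ≈ -0.0071429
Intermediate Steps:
O(M) = 0 (O(M) = -15*0 = 0)
1/(j(b) + O(315)) = 1/(-140 + 0) = 1/(-140) = -1/140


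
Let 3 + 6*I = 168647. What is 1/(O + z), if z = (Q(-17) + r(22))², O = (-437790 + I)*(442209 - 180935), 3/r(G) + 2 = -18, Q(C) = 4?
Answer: -1200/128447314843013 ≈ -9.3423e-12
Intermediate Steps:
I = 84322/3 (I = -½ + (⅙)*168647 = -½ + 168647/6 = 84322/3 ≈ 28107.)
r(G) = -3/20 (r(G) = 3/(-2 - 18) = 3/(-20) = 3*(-1/20) = -3/20)
O = -321118287152/3 (O = (-437790 + 84322/3)*(442209 - 180935) = -1229048/3*261274 = -321118287152/3 ≈ -1.0704e+11)
z = 5929/400 (z = (4 - 3/20)² = (77/20)² = 5929/400 ≈ 14.822)
1/(O + z) = 1/(-321118287152/3 + 5929/400) = 1/(-128447314843013/1200) = -1200/128447314843013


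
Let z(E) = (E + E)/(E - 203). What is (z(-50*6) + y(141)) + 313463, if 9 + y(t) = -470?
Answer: 157431552/503 ≈ 3.1299e+5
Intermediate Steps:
y(t) = -479 (y(t) = -9 - 470 = -479)
z(E) = 2*E/(-203 + E) (z(E) = (2*E)/(-203 + E) = 2*E/(-203 + E))
(z(-50*6) + y(141)) + 313463 = (2*(-50*6)/(-203 - 50*6) - 479) + 313463 = (2*(-300)/(-203 - 300) - 479) + 313463 = (2*(-300)/(-503) - 479) + 313463 = (2*(-300)*(-1/503) - 479) + 313463 = (600/503 - 479) + 313463 = -240337/503 + 313463 = 157431552/503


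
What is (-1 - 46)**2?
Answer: 2209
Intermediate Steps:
(-1 - 46)**2 = (-47)**2 = 2209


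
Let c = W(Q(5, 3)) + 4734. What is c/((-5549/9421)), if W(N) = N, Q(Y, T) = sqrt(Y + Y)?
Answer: -44599014/5549 - 9421*sqrt(10)/5549 ≈ -8042.7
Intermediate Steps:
Q(Y, T) = sqrt(2)*sqrt(Y) (Q(Y, T) = sqrt(2*Y) = sqrt(2)*sqrt(Y))
c = 4734 + sqrt(10) (c = sqrt(2)*sqrt(5) + 4734 = sqrt(10) + 4734 = 4734 + sqrt(10) ≈ 4737.2)
c/((-5549/9421)) = (4734 + sqrt(10))/((-5549/9421)) = (4734 + sqrt(10))/((-5549*1/9421)) = (4734 + sqrt(10))/(-5549/9421) = (4734 + sqrt(10))*(-9421/5549) = -44599014/5549 - 9421*sqrt(10)/5549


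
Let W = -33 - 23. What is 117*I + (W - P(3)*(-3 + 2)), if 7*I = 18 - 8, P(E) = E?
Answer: 799/7 ≈ 114.14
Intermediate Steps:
I = 10/7 (I = (18 - 8)/7 = (1/7)*10 = 10/7 ≈ 1.4286)
W = -56
117*I + (W - P(3)*(-3 + 2)) = 117*(10/7) + (-56 - 3*(-3 + 2)) = 1170/7 + (-56 - 3*(-1)) = 1170/7 + (-56 - 1*(-3)) = 1170/7 + (-56 + 3) = 1170/7 - 53 = 799/7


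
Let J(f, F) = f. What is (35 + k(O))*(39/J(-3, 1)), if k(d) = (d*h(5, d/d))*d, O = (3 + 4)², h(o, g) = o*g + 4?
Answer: -281372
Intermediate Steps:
h(o, g) = 4 + g*o (h(o, g) = g*o + 4 = 4 + g*o)
O = 49 (O = 7² = 49)
k(d) = 9*d² (k(d) = (d*(4 + (d/d)*5))*d = (d*(4 + 1*5))*d = (d*(4 + 5))*d = (d*9)*d = (9*d)*d = 9*d²)
(35 + k(O))*(39/J(-3, 1)) = (35 + 9*49²)*(39/(-3)) = (35 + 9*2401)*(39*(-⅓)) = (35 + 21609)*(-13) = 21644*(-13) = -281372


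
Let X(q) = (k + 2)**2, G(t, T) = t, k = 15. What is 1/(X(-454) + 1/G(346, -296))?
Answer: 346/99995 ≈ 0.0034602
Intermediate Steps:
X(q) = 289 (X(q) = (15 + 2)**2 = 17**2 = 289)
1/(X(-454) + 1/G(346, -296)) = 1/(289 + 1/346) = 1/(99995/346) = 346/99995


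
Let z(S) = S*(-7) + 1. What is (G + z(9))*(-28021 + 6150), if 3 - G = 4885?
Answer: 108130224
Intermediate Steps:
G = -4882 (G = 3 - 1*4885 = 3 - 4885 = -4882)
z(S) = 1 - 7*S (z(S) = -7*S + 1 = 1 - 7*S)
(G + z(9))*(-28021 + 6150) = (-4882 + (1 - 7*9))*(-28021 + 6150) = (-4882 + (1 - 63))*(-21871) = (-4882 - 62)*(-21871) = -4944*(-21871) = 108130224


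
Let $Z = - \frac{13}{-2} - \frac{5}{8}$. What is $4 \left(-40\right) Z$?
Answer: $-940$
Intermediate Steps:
$Z = \frac{47}{8}$ ($Z = \left(-13\right) \left(- \frac{1}{2}\right) - \frac{5}{8} = \frac{13}{2} - \frac{5}{8} = \frac{47}{8} \approx 5.875$)
$4 \left(-40\right) Z = 4 \left(-40\right) \frac{47}{8} = \left(-160\right) \frac{47}{8} = -940$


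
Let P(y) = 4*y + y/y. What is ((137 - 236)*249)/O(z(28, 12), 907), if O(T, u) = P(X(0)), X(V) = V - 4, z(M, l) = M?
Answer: 8217/5 ≈ 1643.4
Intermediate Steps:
X(V) = -4 + V
P(y) = 1 + 4*y (P(y) = 4*y + 1 = 1 + 4*y)
O(T, u) = -15 (O(T, u) = 1 + 4*(-4 + 0) = 1 + 4*(-4) = 1 - 16 = -15)
((137 - 236)*249)/O(z(28, 12), 907) = ((137 - 236)*249)/(-15) = -99*249*(-1/15) = -24651*(-1/15) = 8217/5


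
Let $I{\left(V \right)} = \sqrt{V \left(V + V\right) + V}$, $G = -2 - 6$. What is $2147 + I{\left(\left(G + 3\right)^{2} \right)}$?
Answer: $2147 + 5 \sqrt{51} \approx 2182.7$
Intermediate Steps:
$G = -8$ ($G = -2 - 6 = -8$)
$I{\left(V \right)} = \sqrt{V + 2 V^{2}}$ ($I{\left(V \right)} = \sqrt{V 2 V + V} = \sqrt{2 V^{2} + V} = \sqrt{V + 2 V^{2}}$)
$2147 + I{\left(\left(G + 3\right)^{2} \right)} = 2147 + \sqrt{\left(-8 + 3\right)^{2} \left(1 + 2 \left(-8 + 3\right)^{2}\right)} = 2147 + \sqrt{\left(-5\right)^{2} \left(1 + 2 \left(-5\right)^{2}\right)} = 2147 + \sqrt{25 \left(1 + 2 \cdot 25\right)} = 2147 + \sqrt{25 \left(1 + 50\right)} = 2147 + \sqrt{25 \cdot 51} = 2147 + \sqrt{1275} = 2147 + 5 \sqrt{51}$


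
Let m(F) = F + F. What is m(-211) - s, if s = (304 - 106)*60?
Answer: -12302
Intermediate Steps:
m(F) = 2*F
s = 11880 (s = 198*60 = 11880)
m(-211) - s = 2*(-211) - 1*11880 = -422 - 11880 = -12302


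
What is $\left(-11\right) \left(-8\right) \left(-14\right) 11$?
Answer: $-13552$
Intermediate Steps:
$\left(-11\right) \left(-8\right) \left(-14\right) 11 = 88 \left(-14\right) 11 = \left(-1232\right) 11 = -13552$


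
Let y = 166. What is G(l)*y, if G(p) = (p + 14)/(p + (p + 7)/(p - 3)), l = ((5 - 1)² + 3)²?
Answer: 3714250/21601 ≈ 171.95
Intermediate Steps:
l = 361 (l = (4² + 3)² = (16 + 3)² = 19² = 361)
G(p) = (14 + p)/(p + (7 + p)/(-3 + p))
G(l)*y = ((-42 + 361² + 11*361)/(7 + 361² - 2*361))*166 = ((-42 + 130321 + 3971)/(7 + 130321 - 722))*166 = (134250/129606)*166 = ((1/129606)*134250)*166 = (22375/21601)*166 = 3714250/21601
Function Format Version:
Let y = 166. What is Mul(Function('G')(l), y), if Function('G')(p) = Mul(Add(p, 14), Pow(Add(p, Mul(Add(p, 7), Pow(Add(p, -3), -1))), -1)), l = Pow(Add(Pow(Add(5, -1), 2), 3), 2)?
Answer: Rational(3714250, 21601) ≈ 171.95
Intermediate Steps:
l = 361 (l = Pow(Add(Pow(4, 2), 3), 2) = Pow(Add(16, 3), 2) = Pow(19, 2) = 361)
Function('G')(p) = Mul(Pow(Add(p, Mul(Pow(Add(-3, p), -1), Add(7, p))), -1), Add(14, p)) (Function('G')(p) = Mul(Add(14, p), Pow(Add(p, Mul(Add(7, p), Pow(Add(-3, p), -1))), -1)) = Mul(Add(14, p), Pow(Add(p, Mul(Pow(Add(-3, p), -1), Add(7, p))), -1)) = Mul(Pow(Add(p, Mul(Pow(Add(-3, p), -1), Add(7, p))), -1), Add(14, p)))
Mul(Function('G')(l), y) = Mul(Mul(Pow(Add(7, Pow(361, 2), Mul(-2, 361)), -1), Add(-42, Pow(361, 2), Mul(11, 361))), 166) = Mul(Mul(Pow(Add(7, 130321, -722), -1), Add(-42, 130321, 3971)), 166) = Mul(Mul(Pow(129606, -1), 134250), 166) = Mul(Mul(Rational(1, 129606), 134250), 166) = Mul(Rational(22375, 21601), 166) = Rational(3714250, 21601)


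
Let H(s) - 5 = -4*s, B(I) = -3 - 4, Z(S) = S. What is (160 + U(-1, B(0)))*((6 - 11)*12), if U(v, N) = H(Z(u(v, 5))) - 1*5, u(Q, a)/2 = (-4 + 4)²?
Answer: -9600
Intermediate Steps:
u(Q, a) = 0 (u(Q, a) = 2*(-4 + 4)² = 2*0² = 2*0 = 0)
B(I) = -7
H(s) = 5 - 4*s
U(v, N) = 0 (U(v, N) = (5 - 4*0) - 1*5 = (5 + 0) - 5 = 5 - 5 = 0)
(160 + U(-1, B(0)))*((6 - 11)*12) = (160 + 0)*((6 - 11)*12) = 160*(-5*12) = 160*(-60) = -9600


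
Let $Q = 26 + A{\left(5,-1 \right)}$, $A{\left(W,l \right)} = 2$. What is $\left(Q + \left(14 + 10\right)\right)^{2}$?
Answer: $2704$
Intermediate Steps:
$Q = 28$ ($Q = 26 + 2 = 28$)
$\left(Q + \left(14 + 10\right)\right)^{2} = \left(28 + \left(14 + 10\right)\right)^{2} = \left(28 + 24\right)^{2} = 52^{2} = 2704$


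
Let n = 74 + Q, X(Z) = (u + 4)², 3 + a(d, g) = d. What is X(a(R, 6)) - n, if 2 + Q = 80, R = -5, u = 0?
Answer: -136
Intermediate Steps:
a(d, g) = -3 + d
X(Z) = 16 (X(Z) = (0 + 4)² = 4² = 16)
Q = 78 (Q = -2 + 80 = 78)
n = 152 (n = 74 + 78 = 152)
X(a(R, 6)) - n = 16 - 1*152 = 16 - 152 = -136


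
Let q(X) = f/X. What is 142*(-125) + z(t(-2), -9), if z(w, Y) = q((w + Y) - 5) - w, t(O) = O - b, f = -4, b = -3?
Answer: -230759/13 ≈ -17751.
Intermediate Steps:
t(O) = 3 + O (t(O) = O - 1*(-3) = O + 3 = 3 + O)
q(X) = -4/X
z(w, Y) = -w - 4/(-5 + Y + w) (z(w, Y) = -4/((w + Y) - 5) - w = -4/((Y + w) - 5) - w = -4/(-5 + Y + w) - w = -w - 4/(-5 + Y + w))
142*(-125) + z(t(-2), -9) = 142*(-125) + (-4 - (3 - 2)*(-5 - 9 + (3 - 2)))/(-5 - 9 + (3 - 2)) = -17750 + (-4 - 1*1*(-5 - 9 + 1))/(-5 - 9 + 1) = -17750 + (-4 - 1*1*(-13))/(-13) = -17750 - (-4 + 13)/13 = -17750 - 1/13*9 = -17750 - 9/13 = -230759/13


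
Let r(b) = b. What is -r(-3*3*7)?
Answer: 63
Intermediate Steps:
-r(-3*3*7) = -(-3*3)*7 = -(-9)*7 = -1*(-63) = 63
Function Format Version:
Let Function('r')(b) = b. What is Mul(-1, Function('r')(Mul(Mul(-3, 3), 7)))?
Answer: 63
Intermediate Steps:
Mul(-1, Function('r')(Mul(Mul(-3, 3), 7))) = Mul(-1, Mul(Mul(-3, 3), 7)) = Mul(-1, Mul(-9, 7)) = Mul(-1, -63) = 63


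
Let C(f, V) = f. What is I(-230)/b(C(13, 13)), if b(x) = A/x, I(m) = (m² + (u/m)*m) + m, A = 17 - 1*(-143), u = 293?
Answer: 688519/160 ≈ 4303.2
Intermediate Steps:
A = 160 (A = 17 + 143 = 160)
I(m) = 293 + m + m² (I(m) = (m² + (293/m)*m) + m = (m² + 293) + m = (293 + m²) + m = 293 + m + m²)
b(x) = 160/x
I(-230)/b(C(13, 13)) = (293 - 230 + (-230)²)/((160/13)) = (293 - 230 + 52900)/((160*(1/13))) = 52963/(160/13) = 52963*(13/160) = 688519/160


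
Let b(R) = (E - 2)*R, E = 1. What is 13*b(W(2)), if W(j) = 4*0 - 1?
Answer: 13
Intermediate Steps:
W(j) = -1 (W(j) = 0 - 1 = -1)
b(R) = -R (b(R) = (1 - 2)*R = -R)
13*b(W(2)) = 13*(-1*(-1)) = 13*1 = 13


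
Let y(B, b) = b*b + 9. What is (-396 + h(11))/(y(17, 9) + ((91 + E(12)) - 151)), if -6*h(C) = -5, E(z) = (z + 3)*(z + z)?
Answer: -2371/2340 ≈ -1.0132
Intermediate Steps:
E(z) = 2*z*(3 + z) (E(z) = (3 + z)*(2*z) = 2*z*(3 + z))
y(B, b) = 9 + b² (y(B, b) = b² + 9 = 9 + b²)
h(C) = ⅚ (h(C) = -⅙*(-5) = ⅚)
(-396 + h(11))/(y(17, 9) + ((91 + E(12)) - 151)) = (-396 + ⅚)/((9 + 9²) + ((91 + 2*12*(3 + 12)) - 151)) = -2371/(6*((9 + 81) + ((91 + 2*12*15) - 151))) = -2371/(6*(90 + ((91 + 360) - 151))) = -2371/(6*(90 + (451 - 151))) = -2371/(6*(90 + 300)) = -2371/6/390 = -2371/6*1/390 = -2371/2340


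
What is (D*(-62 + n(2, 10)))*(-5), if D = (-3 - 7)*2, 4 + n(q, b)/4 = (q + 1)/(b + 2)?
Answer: -7700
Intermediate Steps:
n(q, b) = -16 + 4*(1 + q)/(2 + b) (n(q, b) = -16 + 4*((q + 1)/(b + 2)) = -16 + 4*((1 + q)/(2 + b)) = -16 + 4*(1 + q)/(2 + b))
D = -20 (D = -10*2 = -20)
(D*(-62 + n(2, 10)))*(-5) = -20*(-62 + 4*(-7 + 2 - 4*10)/(2 + 10))*(-5) = -20*(-62 + 4*(-7 + 2 - 40)/12)*(-5) = -20*(-62 + 4*(1/12)*(-45))*(-5) = -20*(-62 - 15)*(-5) = -20*(-77)*(-5) = 1540*(-5) = -7700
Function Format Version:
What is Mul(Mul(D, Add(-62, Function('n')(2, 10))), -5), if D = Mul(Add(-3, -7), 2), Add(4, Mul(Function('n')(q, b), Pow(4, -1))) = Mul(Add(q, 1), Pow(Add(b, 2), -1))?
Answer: -7700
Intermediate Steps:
Function('n')(q, b) = Add(-16, Mul(4, Pow(Add(2, b), -1), Add(1, q))) (Function('n')(q, b) = Add(-16, Mul(4, Mul(Add(q, 1), Pow(Add(b, 2), -1)))) = Add(-16, Mul(4, Mul(Add(1, q), Pow(Add(2, b), -1)))) = Add(-16, Mul(4, Mul(Pow(Add(2, b), -1), Add(1, q)))) = Add(-16, Mul(4, Pow(Add(2, b), -1), Add(1, q))))
D = -20 (D = Mul(-10, 2) = -20)
Mul(Mul(D, Add(-62, Function('n')(2, 10))), -5) = Mul(Mul(-20, Add(-62, Mul(4, Pow(Add(2, 10), -1), Add(-7, 2, Mul(-4, 10))))), -5) = Mul(Mul(-20, Add(-62, Mul(4, Pow(12, -1), Add(-7, 2, -40)))), -5) = Mul(Mul(-20, Add(-62, Mul(4, Rational(1, 12), -45))), -5) = Mul(Mul(-20, Add(-62, -15)), -5) = Mul(Mul(-20, -77), -5) = Mul(1540, -5) = -7700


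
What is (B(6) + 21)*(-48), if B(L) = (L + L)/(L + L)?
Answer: -1056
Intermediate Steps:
B(L) = 1 (B(L) = (2*L)/((2*L)) = (2*L)*(1/(2*L)) = 1)
(B(6) + 21)*(-48) = (1 + 21)*(-48) = 22*(-48) = -1056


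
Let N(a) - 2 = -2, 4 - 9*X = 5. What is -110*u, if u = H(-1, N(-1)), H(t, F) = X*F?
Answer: 0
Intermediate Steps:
X = -⅑ (X = 4/9 - ⅑*5 = 4/9 - 5/9 = -⅑ ≈ -0.11111)
N(a) = 0 (N(a) = 2 - 2 = 0)
H(t, F) = -F/9
u = 0 (u = -⅑*0 = 0)
-110*u = -110*0 = 0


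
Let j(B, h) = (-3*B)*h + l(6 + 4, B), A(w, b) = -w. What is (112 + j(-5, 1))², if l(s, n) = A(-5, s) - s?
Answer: 14884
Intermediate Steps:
l(s, n) = 5 - s (l(s, n) = -1*(-5) - s = 5 - s)
j(B, h) = -5 - 3*B*h (j(B, h) = (-3*B)*h + (5 - (6 + 4)) = -3*B*h + (5 - 1*10) = -3*B*h + (5 - 10) = -3*B*h - 5 = -5 - 3*B*h)
(112 + j(-5, 1))² = (112 + (-5 - 3*(-5)*1))² = (112 + (-5 + 15))² = (112 + 10)² = 122² = 14884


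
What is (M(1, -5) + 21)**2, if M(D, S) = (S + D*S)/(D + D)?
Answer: 256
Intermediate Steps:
M(D, S) = (S + D*S)/(2*D) (M(D, S) = (S + D*S)/((2*D)) = (S + D*S)*(1/(2*D)) = (S + D*S)/(2*D))
(M(1, -5) + 21)**2 = ((1/2)*(-5)*(1 + 1)/1 + 21)**2 = ((1/2)*(-5)*1*2 + 21)**2 = (-5 + 21)**2 = 16**2 = 256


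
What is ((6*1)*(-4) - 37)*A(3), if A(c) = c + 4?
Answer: -427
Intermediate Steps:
A(c) = 4 + c
((6*1)*(-4) - 37)*A(3) = ((6*1)*(-4) - 37)*(4 + 3) = (6*(-4) - 37)*7 = (-24 - 37)*7 = -61*7 = -427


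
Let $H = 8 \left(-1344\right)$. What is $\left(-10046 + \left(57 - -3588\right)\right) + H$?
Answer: $-17153$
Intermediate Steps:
$H = -10752$
$\left(-10046 + \left(57 - -3588\right)\right) + H = \left(-10046 + \left(57 - -3588\right)\right) - 10752 = \left(-10046 + \left(57 + 3588\right)\right) - 10752 = \left(-10046 + 3645\right) - 10752 = -6401 - 10752 = -17153$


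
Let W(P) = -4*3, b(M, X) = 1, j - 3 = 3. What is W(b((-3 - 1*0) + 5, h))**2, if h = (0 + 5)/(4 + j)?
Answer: 144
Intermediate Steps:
j = 6 (j = 3 + 3 = 6)
h = 1/2 (h = (0 + 5)/(4 + 6) = 5/10 = 5*(1/10) = 1/2 ≈ 0.50000)
W(P) = -12
W(b((-3 - 1*0) + 5, h))**2 = (-12)**2 = 144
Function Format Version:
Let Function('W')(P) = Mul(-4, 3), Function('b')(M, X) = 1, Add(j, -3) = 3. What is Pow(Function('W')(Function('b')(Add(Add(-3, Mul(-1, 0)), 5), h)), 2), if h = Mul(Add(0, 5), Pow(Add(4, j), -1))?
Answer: 144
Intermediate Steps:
j = 6 (j = Add(3, 3) = 6)
h = Rational(1, 2) (h = Mul(Add(0, 5), Pow(Add(4, 6), -1)) = Mul(5, Pow(10, -1)) = Mul(5, Rational(1, 10)) = Rational(1, 2) ≈ 0.50000)
Function('W')(P) = -12
Pow(Function('W')(Function('b')(Add(Add(-3, Mul(-1, 0)), 5), h)), 2) = Pow(-12, 2) = 144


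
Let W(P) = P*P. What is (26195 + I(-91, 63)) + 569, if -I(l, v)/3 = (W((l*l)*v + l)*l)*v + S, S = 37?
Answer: 4679488071904909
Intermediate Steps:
W(P) = P**2
I(l, v) = -111 - 3*l*v*(l + v*l**2)**2 (I(l, v) = -3*((((l*l)*v + l)**2*l)*v + 37) = -3*(((l**2*v + l)**2*l)*v + 37) = -3*(((v*l**2 + l)**2*l)*v + 37) = -3*(((l + v*l**2)**2*l)*v + 37) = -3*((l*(l + v*l**2)**2)*v + 37) = -3*(l*v*(l + v*l**2)**2 + 37) = -3*(37 + l*v*(l + v*l**2)**2) = -111 - 3*l*v*(l + v*l**2)**2)
(26195 + I(-91, 63)) + 569 = (26195 + (-111 - 3*63*(-91)**3*(1 - 91*63)**2)) + 569 = (26195 + (-111 - 3*63*(-753571)*(1 - 5733)**2)) + 569 = (26195 + (-111 - 3*63*(-753571)*(-5732)**2)) + 569 = (26195 + (-111 - 3*63*(-753571)*32855824)) + 569 = (26195 + (-111 + 4679488071878256)) + 569 = (26195 + 4679488071878145) + 569 = 4679488071904340 + 569 = 4679488071904909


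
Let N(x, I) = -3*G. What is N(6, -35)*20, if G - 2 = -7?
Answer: 300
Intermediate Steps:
G = -5 (G = 2 - 7 = -5)
N(x, I) = 15 (N(x, I) = -3*(-5) = 15)
N(6, -35)*20 = 15*20 = 300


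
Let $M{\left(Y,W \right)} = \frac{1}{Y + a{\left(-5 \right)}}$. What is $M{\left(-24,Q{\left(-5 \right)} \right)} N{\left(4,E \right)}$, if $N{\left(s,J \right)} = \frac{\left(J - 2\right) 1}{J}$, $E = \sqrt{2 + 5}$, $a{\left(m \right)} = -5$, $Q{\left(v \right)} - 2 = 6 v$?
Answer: $- \frac{1}{29} + \frac{2 \sqrt{7}}{203} \approx -0.0084162$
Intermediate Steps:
$Q{\left(v \right)} = 2 + 6 v$
$M{\left(Y,W \right)} = \frac{1}{-5 + Y}$ ($M{\left(Y,W \right)} = \frac{1}{Y - 5} = \frac{1}{-5 + Y}$)
$E = \sqrt{7} \approx 2.6458$
$N{\left(s,J \right)} = \frac{-2 + J}{J}$ ($N{\left(s,J \right)} = \frac{\left(-2 + J\right) 1}{J} = \frac{-2 + J}{J}$)
$M{\left(-24,Q{\left(-5 \right)} \right)} N{\left(4,E \right)} = \frac{\frac{1}{\sqrt{7}} \left(-2 + \sqrt{7}\right)}{-5 - 24} = \frac{\frac{\sqrt{7}}{7} \left(-2 + \sqrt{7}\right)}{-29} = - \frac{\frac{1}{7} \sqrt{7} \left(-2 + \sqrt{7}\right)}{29} = - \frac{\sqrt{7} \left(-2 + \sqrt{7}\right)}{203}$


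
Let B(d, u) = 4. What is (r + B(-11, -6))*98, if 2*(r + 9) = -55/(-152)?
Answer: -71785/152 ≈ -472.27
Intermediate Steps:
r = -2681/304 (r = -9 + (-55/(-152))/2 = -9 + (-55*(-1/152))/2 = -9 + (½)*(55/152) = -9 + 55/304 = -2681/304 ≈ -8.8191)
(r + B(-11, -6))*98 = (-2681/304 + 4)*98 = -1465/304*98 = -71785/152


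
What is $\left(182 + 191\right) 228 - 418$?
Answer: $84626$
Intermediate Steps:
$\left(182 + 191\right) 228 - 418 = 373 \cdot 228 - 418 = 85044 - 418 = 84626$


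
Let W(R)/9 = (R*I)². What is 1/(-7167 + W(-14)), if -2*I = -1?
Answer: -1/6726 ≈ -0.00014868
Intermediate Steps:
I = ½ (I = -½*(-1) = ½ ≈ 0.50000)
W(R) = 9*R²/4 (W(R) = 9*(R*(½))² = 9*(R/2)² = 9*(R²/4) = 9*R²/4)
1/(-7167 + W(-14)) = 1/(-7167 + (9/4)*(-14)²) = 1/(-7167 + (9/4)*196) = 1/(-7167 + 441) = 1/(-6726) = -1/6726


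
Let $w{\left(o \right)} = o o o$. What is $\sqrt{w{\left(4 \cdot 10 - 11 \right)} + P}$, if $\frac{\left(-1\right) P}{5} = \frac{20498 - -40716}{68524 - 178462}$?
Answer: $\frac{2 \sqrt{18425498532186}}{54969} \approx 156.18$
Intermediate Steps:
$w{\left(o \right)} = o^{3}$ ($w{\left(o \right)} = o^{2} o = o^{3}$)
$P = \frac{153035}{54969}$ ($P = - 5 \frac{20498 - -40716}{68524 - 178462} = - 5 \frac{20498 + 40716}{-109938} = - 5 \cdot 61214 \left(- \frac{1}{109938}\right) = \left(-5\right) \left(- \frac{30607}{54969}\right) = \frac{153035}{54969} \approx 2.784$)
$\sqrt{w{\left(4 \cdot 10 - 11 \right)} + P} = \sqrt{\left(4 \cdot 10 - 11\right)^{3} + \frac{153035}{54969}} = \sqrt{\left(40 - 11\right)^{3} + \frac{153035}{54969}} = \sqrt{29^{3} + \frac{153035}{54969}} = \sqrt{24389 + \frac{153035}{54969}} = \sqrt{\frac{1340791976}{54969}} = \frac{2 \sqrt{18425498532186}}{54969}$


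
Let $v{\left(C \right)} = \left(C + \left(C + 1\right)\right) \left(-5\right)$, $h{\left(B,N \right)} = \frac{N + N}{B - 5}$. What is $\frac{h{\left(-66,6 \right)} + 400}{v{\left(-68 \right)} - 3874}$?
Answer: $- \frac{28388}{227129} \approx -0.12499$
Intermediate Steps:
$h{\left(B,N \right)} = \frac{2 N}{-5 + B}$
$v{\left(C \right)} = -5 - 10 C$ ($v{\left(C \right)} = \left(C + \left(1 + C\right)\right) \left(-5\right) = \left(1 + 2 C\right) \left(-5\right) = -5 - 10 C$)
$\frac{h{\left(-66,6 \right)} + 400}{v{\left(-68 \right)} - 3874} = \frac{2 \cdot 6 \frac{1}{-5 - 66} + 400}{\left(-5 - -680\right) - 3874} = \frac{2 \cdot 6 \frac{1}{-71} + 400}{\left(-5 + 680\right) - 3874} = \frac{2 \cdot 6 \left(- \frac{1}{71}\right) + 400}{675 - 3874} = \frac{- \frac{12}{71} + 400}{-3199} = \frac{28388}{71} \left(- \frac{1}{3199}\right) = - \frac{28388}{227129}$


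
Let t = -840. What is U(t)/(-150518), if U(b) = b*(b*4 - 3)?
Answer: -74340/3961 ≈ -18.768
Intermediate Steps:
U(b) = b*(-3 + 4*b) (U(b) = b*(4*b - 3) = b*(-3 + 4*b))
U(t)/(-150518) = -840*(-3 + 4*(-840))/(-150518) = -840*(-3 - 3360)*(-1/150518) = -840*(-3363)*(-1/150518) = 2824920*(-1/150518) = -74340/3961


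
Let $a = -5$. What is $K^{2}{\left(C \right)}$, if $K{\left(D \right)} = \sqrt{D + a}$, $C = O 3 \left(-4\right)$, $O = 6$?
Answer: $-77$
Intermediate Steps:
$C = -72$ ($C = 6 \cdot 3 \left(-4\right) = 18 \left(-4\right) = -72$)
$K{\left(D \right)} = \sqrt{-5 + D}$ ($K{\left(D \right)} = \sqrt{D - 5} = \sqrt{-5 + D}$)
$K^{2}{\left(C \right)} = \left(\sqrt{-5 - 72}\right)^{2} = \left(\sqrt{-77}\right)^{2} = \left(i \sqrt{77}\right)^{2} = -77$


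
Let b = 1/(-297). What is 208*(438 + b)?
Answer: 27057680/297 ≈ 91103.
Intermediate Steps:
b = -1/297 ≈ -0.0033670
208*(438 + b) = 208*(438 - 1/297) = 208*(130085/297) = 27057680/297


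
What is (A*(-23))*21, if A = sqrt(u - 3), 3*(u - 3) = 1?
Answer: -161*sqrt(3) ≈ -278.86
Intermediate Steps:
u = 10/3 (u = 3 + (1/3)*1 = 3 + 1/3 = 10/3 ≈ 3.3333)
A = sqrt(3)/3 (A = sqrt(10/3 - 3) = sqrt(1/3) = sqrt(3)/3 ≈ 0.57735)
(A*(-23))*21 = ((sqrt(3)/3)*(-23))*21 = -23*sqrt(3)/3*21 = -161*sqrt(3)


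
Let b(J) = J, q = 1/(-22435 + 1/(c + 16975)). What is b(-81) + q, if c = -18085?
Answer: -2017132041/24902851 ≈ -81.000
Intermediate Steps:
q = -1110/24902851 (q = 1/(-22435 + 1/(-18085 + 16975)) = 1/(-22435 + 1/(-1110)) = 1/(-22435 - 1/1110) = 1/(-24902851/1110) = -1110/24902851 ≈ -4.4573e-5)
b(-81) + q = -81 - 1110/24902851 = -2017132041/24902851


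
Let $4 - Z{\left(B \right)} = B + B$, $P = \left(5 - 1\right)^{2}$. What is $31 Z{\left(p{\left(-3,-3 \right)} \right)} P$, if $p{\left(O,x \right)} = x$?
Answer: $4960$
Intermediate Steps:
$P = 16$ ($P = 4^{2} = 16$)
$Z{\left(B \right)} = 4 - 2 B$ ($Z{\left(B \right)} = 4 - \left(B + B\right) = 4 - 2 B$)
$31 Z{\left(p{\left(-3,-3 \right)} \right)} P = 31 \left(4 - -6\right) 16 = 31 \left(4 + 6\right) 16 = 31 \cdot 10 \cdot 16 = 310 \cdot 16 = 4960$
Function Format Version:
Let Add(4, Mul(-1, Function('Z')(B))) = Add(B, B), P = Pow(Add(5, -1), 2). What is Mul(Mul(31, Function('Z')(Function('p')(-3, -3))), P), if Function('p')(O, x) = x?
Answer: 4960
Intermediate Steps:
P = 16 (P = Pow(4, 2) = 16)
Function('Z')(B) = Add(4, Mul(-2, B)) (Function('Z')(B) = Add(4, Mul(-1, Add(B, B))) = Add(4, Mul(-1, Mul(2, B))) = Add(4, Mul(-2, B)))
Mul(Mul(31, Function('Z')(Function('p')(-3, -3))), P) = Mul(Mul(31, Add(4, Mul(-2, -3))), 16) = Mul(Mul(31, Add(4, 6)), 16) = Mul(Mul(31, 10), 16) = Mul(310, 16) = 4960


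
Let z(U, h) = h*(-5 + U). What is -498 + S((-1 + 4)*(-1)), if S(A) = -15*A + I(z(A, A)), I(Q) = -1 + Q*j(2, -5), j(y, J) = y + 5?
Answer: -286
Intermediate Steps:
j(y, J) = 5 + y
I(Q) = -1 + 7*Q (I(Q) = -1 + Q*(5 + 2) = -1 + Q*7 = -1 + 7*Q)
S(A) = -1 - 15*A + 7*A*(-5 + A) (S(A) = -15*A + (-1 + 7*(A*(-5 + A))) = -15*A + (-1 + 7*A*(-5 + A)) = -1 - 15*A + 7*A*(-5 + A))
-498 + S((-1 + 4)*(-1)) = -498 + (-1 - 50*(-1 + 4)*(-1) + 7*((-1 + 4)*(-1))²) = -498 + (-1 - 150*(-1) + 7*(3*(-1))²) = -498 + (-1 - 50*(-3) + 7*(-3)²) = -498 + (-1 + 150 + 7*9) = -498 + (-1 + 150 + 63) = -498 + 212 = -286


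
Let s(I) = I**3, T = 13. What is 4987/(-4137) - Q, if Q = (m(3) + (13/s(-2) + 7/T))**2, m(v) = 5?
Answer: -739229305/44745792 ≈ -16.521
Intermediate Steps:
Q = 165649/10816 (Q = (5 + (13/((-2)**3) + 7/13))**2 = (5 + (13/(-8) + 7*(1/13)))**2 = (5 + (13*(-1/8) + 7/13))**2 = (5 + (-13/8 + 7/13))**2 = (5 - 113/104)**2 = (407/104)**2 = 165649/10816 ≈ 15.315)
4987/(-4137) - Q = 4987/(-4137) - 1*165649/10816 = 4987*(-1/4137) - 165649/10816 = -4987/4137 - 165649/10816 = -739229305/44745792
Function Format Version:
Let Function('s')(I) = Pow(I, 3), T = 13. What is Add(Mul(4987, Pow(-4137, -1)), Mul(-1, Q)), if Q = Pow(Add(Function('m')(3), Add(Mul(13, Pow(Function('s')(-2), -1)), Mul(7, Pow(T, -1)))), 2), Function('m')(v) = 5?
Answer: Rational(-739229305, 44745792) ≈ -16.521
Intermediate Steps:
Q = Rational(165649, 10816) (Q = Pow(Add(5, Add(Mul(13, Pow(Pow(-2, 3), -1)), Mul(7, Pow(13, -1)))), 2) = Pow(Add(5, Add(Mul(13, Pow(-8, -1)), Mul(7, Rational(1, 13)))), 2) = Pow(Add(5, Add(Mul(13, Rational(-1, 8)), Rational(7, 13))), 2) = Pow(Add(5, Add(Rational(-13, 8), Rational(7, 13))), 2) = Pow(Add(5, Rational(-113, 104)), 2) = Pow(Rational(407, 104), 2) = Rational(165649, 10816) ≈ 15.315)
Add(Mul(4987, Pow(-4137, -1)), Mul(-1, Q)) = Add(Mul(4987, Pow(-4137, -1)), Mul(-1, Rational(165649, 10816))) = Add(Mul(4987, Rational(-1, 4137)), Rational(-165649, 10816)) = Add(Rational(-4987, 4137), Rational(-165649, 10816)) = Rational(-739229305, 44745792)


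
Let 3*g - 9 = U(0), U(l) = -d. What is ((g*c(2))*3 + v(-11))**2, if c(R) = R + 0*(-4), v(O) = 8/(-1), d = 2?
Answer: 36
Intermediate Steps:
v(O) = -8 (v(O) = 8*(-1) = -8)
c(R) = R (c(R) = R + 0 = R)
U(l) = -2 (U(l) = -1*2 = -2)
g = 7/3 (g = 3 + (1/3)*(-2) = 3 - 2/3 = 7/3 ≈ 2.3333)
((g*c(2))*3 + v(-11))**2 = (((7/3)*2)*3 - 8)**2 = ((14/3)*3 - 8)**2 = (14 - 8)**2 = 6**2 = 36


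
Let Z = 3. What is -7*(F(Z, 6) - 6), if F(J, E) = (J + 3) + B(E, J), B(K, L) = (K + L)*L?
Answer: -189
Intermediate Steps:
B(K, L) = L*(K + L)
F(J, E) = 3 + J + J*(E + J) (F(J, E) = (J + 3) + J*(E + J) = (3 + J) + J*(E + J) = 3 + J + J*(E + J))
-7*(F(Z, 6) - 6) = -7*((3 + 3 + 3*(6 + 3)) - 6) = -7*((3 + 3 + 3*9) - 6) = -7*((3 + 3 + 27) - 6) = -7*(33 - 6) = -7*27 = -189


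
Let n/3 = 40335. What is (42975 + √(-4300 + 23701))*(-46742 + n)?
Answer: 3191452425 + 74263*√19401 ≈ 3.2018e+9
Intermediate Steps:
n = 121005 (n = 3*40335 = 121005)
(42975 + √(-4300 + 23701))*(-46742 + n) = (42975 + √(-4300 + 23701))*(-46742 + 121005) = (42975 + √19401)*74263 = 3191452425 + 74263*√19401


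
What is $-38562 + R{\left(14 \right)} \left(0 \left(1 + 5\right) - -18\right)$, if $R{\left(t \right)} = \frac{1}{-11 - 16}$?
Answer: $- \frac{115688}{3} \approx -38563.0$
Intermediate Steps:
$R{\left(t \right)} = - \frac{1}{27}$ ($R{\left(t \right)} = \frac{1}{-27} = - \frac{1}{27}$)
$-38562 + R{\left(14 \right)} \left(0 \left(1 + 5\right) - -18\right) = -38562 - \frac{0 \left(1 + 5\right) - -18}{27} = -38562 - \frac{0 \cdot 6 + 18}{27} = -38562 - \frac{0 + 18}{27} = -38562 - \frac{2}{3} = - \frac{115688}{3}$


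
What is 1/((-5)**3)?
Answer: -1/125 ≈ -0.0080000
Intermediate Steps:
1/((-5)**3) = 1/(-125) = -1/125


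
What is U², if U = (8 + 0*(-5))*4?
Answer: 1024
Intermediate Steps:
U = 32 (U = (8 + 0)*4 = 8*4 = 32)
U² = 32² = 1024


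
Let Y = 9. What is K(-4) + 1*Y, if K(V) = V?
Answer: 5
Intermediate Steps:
K(-4) + 1*Y = -4 + 1*9 = -4 + 9 = 5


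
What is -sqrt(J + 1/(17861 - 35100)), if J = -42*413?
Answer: -I*sqrt(5154938434105)/17239 ≈ -131.7*I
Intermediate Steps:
J = -17346
-sqrt(J + 1/(17861 - 35100)) = -sqrt(-17346 + 1/(17861 - 35100)) = -sqrt(-17346 + 1/(-17239)) = -sqrt(-17346 - 1/17239) = -sqrt(-299027695/17239) = -I*sqrt(5154938434105)/17239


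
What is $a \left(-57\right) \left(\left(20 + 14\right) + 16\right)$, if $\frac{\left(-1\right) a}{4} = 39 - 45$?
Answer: $-68400$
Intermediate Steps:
$a = 24$ ($a = - 4 \left(39 - 45\right) = \left(-4\right) \left(-6\right) = 24$)
$a \left(-57\right) \left(\left(20 + 14\right) + 16\right) = 24 \left(-57\right) \left(\left(20 + 14\right) + 16\right) = - 1368 \left(34 + 16\right) = \left(-1368\right) 50 = -68400$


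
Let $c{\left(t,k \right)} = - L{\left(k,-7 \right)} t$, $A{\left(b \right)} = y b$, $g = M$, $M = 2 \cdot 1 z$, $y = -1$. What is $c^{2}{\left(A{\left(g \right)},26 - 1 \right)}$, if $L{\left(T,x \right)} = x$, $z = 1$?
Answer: $196$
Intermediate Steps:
$M = 2$ ($M = 2 \cdot 1 \cdot 1 = 2 \cdot 1 = 2$)
$g = 2$
$A{\left(b \right)} = - b$
$c{\left(t,k \right)} = 7 t$ ($c{\left(t,k \right)} = \left(-1\right) \left(-7\right) t = 7 t$)
$c^{2}{\left(A{\left(g \right)},26 - 1 \right)} = \left(7 \left(\left(-1\right) 2\right)\right)^{2} = \left(7 \left(-2\right)\right)^{2} = \left(-14\right)^{2} = 196$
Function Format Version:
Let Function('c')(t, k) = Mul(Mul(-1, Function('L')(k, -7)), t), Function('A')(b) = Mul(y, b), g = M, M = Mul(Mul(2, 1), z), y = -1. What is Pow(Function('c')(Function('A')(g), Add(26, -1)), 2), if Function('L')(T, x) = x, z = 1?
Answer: 196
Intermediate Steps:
M = 2 (M = Mul(Mul(2, 1), 1) = Mul(2, 1) = 2)
g = 2
Function('A')(b) = Mul(-1, b)
Function('c')(t, k) = Mul(7, t) (Function('c')(t, k) = Mul(Mul(-1, -7), t) = Mul(7, t))
Pow(Function('c')(Function('A')(g), Add(26, -1)), 2) = Pow(Mul(7, Mul(-1, 2)), 2) = Pow(Mul(7, -2), 2) = Pow(-14, 2) = 196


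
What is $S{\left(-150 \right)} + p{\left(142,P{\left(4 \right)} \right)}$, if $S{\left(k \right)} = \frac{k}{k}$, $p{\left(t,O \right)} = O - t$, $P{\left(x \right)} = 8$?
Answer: $-133$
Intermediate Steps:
$S{\left(k \right)} = 1$
$S{\left(-150 \right)} + p{\left(142,P{\left(4 \right)} \right)} = 1 + \left(8 - 142\right) = 1 - 134 = -133$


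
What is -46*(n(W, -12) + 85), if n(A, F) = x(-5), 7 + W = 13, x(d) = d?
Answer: -3680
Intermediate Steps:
W = 6 (W = -7 + 13 = 6)
n(A, F) = -5
-46*(n(W, -12) + 85) = -46*(-5 + 85) = -46*80 = -1*3680 = -3680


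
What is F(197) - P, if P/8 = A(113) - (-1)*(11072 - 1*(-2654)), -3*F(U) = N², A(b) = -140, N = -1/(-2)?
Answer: -1304257/12 ≈ -1.0869e+5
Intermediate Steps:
N = ½ (N = -1*(-½) = ½ ≈ 0.50000)
F(U) = -1/12 (F(U) = -(½)²/3 = -⅓*¼ = -1/12)
P = 108688 (P = 8*(-140 - (-1)*(11072 - 1*(-2654))) = 8*(-140 - (-1)*(11072 + 2654)) = 8*(-140 - (-1)*13726) = 8*(-140 - 1*(-13726)) = 8*(-140 + 13726) = 8*13586 = 108688)
F(197) - P = -1/12 - 1*108688 = -1/12 - 108688 = -1304257/12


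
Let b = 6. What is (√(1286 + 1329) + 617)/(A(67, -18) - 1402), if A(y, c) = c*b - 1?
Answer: -617/1511 - √2615/1511 ≈ -0.44218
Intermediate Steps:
A(y, c) = -1 + 6*c (A(y, c) = c*6 - 1 = 6*c - 1 = -1 + 6*c)
(√(1286 + 1329) + 617)/(A(67, -18) - 1402) = (√(1286 + 1329) + 617)/((-1 + 6*(-18)) - 1402) = (√2615 + 617)/((-1 - 108) - 1402) = (617 + √2615)/(-109 - 1402) = (617 + √2615)/(-1511) = (617 + √2615)*(-1/1511) = -617/1511 - √2615/1511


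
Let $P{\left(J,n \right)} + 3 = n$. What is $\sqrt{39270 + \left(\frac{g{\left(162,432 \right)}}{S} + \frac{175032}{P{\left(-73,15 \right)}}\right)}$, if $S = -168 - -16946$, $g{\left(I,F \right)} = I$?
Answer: $\frac{3 \sqrt{421125996365}}{8389} \approx 232.07$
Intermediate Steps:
$S = 16778$ ($S = -168 + 16946 = 16778$)
$P{\left(J,n \right)} = -3 + n$
$\sqrt{39270 + \left(\frac{g{\left(162,432 \right)}}{S} + \frac{175032}{P{\left(-73,15 \right)}}\right)} = \sqrt{39270 + \left(\frac{162}{16778} + \frac{175032}{-3 + 15}\right)} = \sqrt{39270 + \left(162 \cdot \frac{1}{16778} + \frac{175032}{12}\right)} = \sqrt{39270 + \left(\frac{81}{8389} + 175032 \cdot \frac{1}{12}\right)} = \sqrt{39270 + \left(\frac{81}{8389} + 14586\right)} = \sqrt{39270 + \frac{122362035}{8389}} = \sqrt{\frac{451798065}{8389}} = \frac{3 \sqrt{421125996365}}{8389}$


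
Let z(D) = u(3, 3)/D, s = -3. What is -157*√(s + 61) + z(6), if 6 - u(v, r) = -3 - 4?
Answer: 13/6 - 157*√58 ≈ -1193.5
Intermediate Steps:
u(v, r) = 13 (u(v, r) = 6 - (-3 - 4) = 6 - 1*(-7) = 6 + 7 = 13)
z(D) = 13/D
-157*√(s + 61) + z(6) = -157*√(-3 + 61) + 13/6 = -157*√58 + 13*(⅙) = -157*√58 + 13/6 = 13/6 - 157*√58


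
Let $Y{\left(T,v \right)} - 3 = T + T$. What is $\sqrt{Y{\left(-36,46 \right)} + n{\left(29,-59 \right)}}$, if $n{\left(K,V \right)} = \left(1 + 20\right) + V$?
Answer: $i \sqrt{107} \approx 10.344 i$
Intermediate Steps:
$Y{\left(T,v \right)} = 3 + 2 T$ ($Y{\left(T,v \right)} = 3 + \left(T + T\right) = 3 + 2 T$)
$n{\left(K,V \right)} = 21 + V$
$\sqrt{Y{\left(-36,46 \right)} + n{\left(29,-59 \right)}} = \sqrt{\left(3 + 2 \left(-36\right)\right) + \left(21 - 59\right)} = \sqrt{\left(3 - 72\right) - 38} = \sqrt{-69 - 38} = \sqrt{-107} = i \sqrt{107}$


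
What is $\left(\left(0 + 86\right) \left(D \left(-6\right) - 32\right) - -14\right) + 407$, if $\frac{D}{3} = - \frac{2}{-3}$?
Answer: $-3363$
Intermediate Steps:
$D = 2$ ($D = 3 \left(- \frac{2}{-3}\right) = 3 \left(\left(-2\right) \left(- \frac{1}{3}\right)\right) = 3 \cdot \frac{2}{3} = 2$)
$\left(\left(0 + 86\right) \left(D \left(-6\right) - 32\right) - -14\right) + 407 = \left(\left(0 + 86\right) \left(2 \left(-6\right) - 32\right) - -14\right) + 407 = \left(86 \left(-12 - 32\right) + 14\right) + 407 = \left(86 \left(-44\right) + 14\right) + 407 = \left(-3784 + 14\right) + 407 = -3770 + 407 = -3363$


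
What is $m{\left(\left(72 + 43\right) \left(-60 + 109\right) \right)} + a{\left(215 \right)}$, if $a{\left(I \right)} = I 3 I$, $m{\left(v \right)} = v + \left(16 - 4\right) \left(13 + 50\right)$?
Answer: $145066$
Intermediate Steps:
$m{\left(v \right)} = 756 + v$ ($m{\left(v \right)} = v + 12 \cdot 63 = v + 756 = 756 + v$)
$a{\left(I \right)} = 3 I^{2}$ ($a{\left(I \right)} = 3 I I = 3 I^{2}$)
$m{\left(\left(72 + 43\right) \left(-60 + 109\right) \right)} + a{\left(215 \right)} = \left(756 + \left(72 + 43\right) \left(-60 + 109\right)\right) + 3 \cdot 215^{2} = \left(756 + 115 \cdot 49\right) + 3 \cdot 46225 = \left(756 + 5635\right) + 138675 = 6391 + 138675 = 145066$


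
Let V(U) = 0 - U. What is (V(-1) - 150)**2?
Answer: 22201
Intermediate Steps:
V(U) = -U
(V(-1) - 150)**2 = (-1*(-1) - 150)**2 = (1 - 150)**2 = (-149)**2 = 22201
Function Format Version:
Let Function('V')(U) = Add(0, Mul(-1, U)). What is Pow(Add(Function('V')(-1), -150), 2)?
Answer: 22201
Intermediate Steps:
Function('V')(U) = Mul(-1, U)
Pow(Add(Function('V')(-1), -150), 2) = Pow(Add(Mul(-1, -1), -150), 2) = Pow(Add(1, -150), 2) = Pow(-149, 2) = 22201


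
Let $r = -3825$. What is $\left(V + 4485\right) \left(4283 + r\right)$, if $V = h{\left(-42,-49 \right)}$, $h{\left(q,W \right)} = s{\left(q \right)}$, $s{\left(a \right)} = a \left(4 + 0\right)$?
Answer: $1977186$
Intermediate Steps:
$s{\left(a \right)} = 4 a$ ($s{\left(a \right)} = a 4 = 4 a$)
$h{\left(q,W \right)} = 4 q$
$V = -168$ ($V = 4 \left(-42\right) = -168$)
$\left(V + 4485\right) \left(4283 + r\right) = \left(-168 + 4485\right) \left(4283 - 3825\right) = 4317 \cdot 458 = 1977186$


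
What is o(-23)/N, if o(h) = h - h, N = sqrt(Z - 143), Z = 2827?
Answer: 0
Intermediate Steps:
N = 2*sqrt(671) (N = sqrt(2827 - 143) = sqrt(2684) = 2*sqrt(671) ≈ 51.807)
o(h) = 0
o(-23)/N = 0/((2*sqrt(671))) = 0*(sqrt(671)/1342) = 0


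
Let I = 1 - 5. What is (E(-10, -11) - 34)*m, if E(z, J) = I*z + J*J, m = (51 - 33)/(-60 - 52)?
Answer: -1143/56 ≈ -20.411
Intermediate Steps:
I = -4
m = -9/56 (m = 18/(-112) = 18*(-1/112) = -9/56 ≈ -0.16071)
E(z, J) = J² - 4*z (E(z, J) = -4*z + J*J = -4*z + J² = J² - 4*z)
(E(-10, -11) - 34)*m = (((-11)² - 4*(-10)) - 34)*(-9/56) = ((121 + 40) - 34)*(-9/56) = (161 - 34)*(-9/56) = 127*(-9/56) = -1143/56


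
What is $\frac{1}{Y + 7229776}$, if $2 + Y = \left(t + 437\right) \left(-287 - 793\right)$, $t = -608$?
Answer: $\frac{1}{7414454} \approx 1.3487 \cdot 10^{-7}$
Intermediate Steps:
$Y = 184678$ ($Y = -2 + \left(-608 + 437\right) \left(-287 - 793\right) = -2 - -184680 = -2 + 184680 = 184678$)
$\frac{1}{Y + 7229776} = \frac{1}{184678 + 7229776} = \frac{1}{7414454}$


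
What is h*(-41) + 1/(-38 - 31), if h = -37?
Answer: 104672/69 ≈ 1517.0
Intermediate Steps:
h*(-41) + 1/(-38 - 31) = -37*(-41) + 1/(-38 - 31) = 1517 + 1/(-69) = 1517 - 1/69 = 104672/69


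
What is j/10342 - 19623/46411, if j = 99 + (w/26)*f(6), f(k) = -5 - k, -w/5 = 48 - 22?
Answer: -97896886/239991281 ≈ -0.40792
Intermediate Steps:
w = -130 (w = -5*(48 - 22) = -5*26 = -130)
j = 154 (j = 99 + (-130/26)*(-5 - 1*6) = 99 + (-130*1/26)*(-5 - 6) = 99 - 5*(-11) = 99 + 55 = 154)
j/10342 - 19623/46411 = 154/10342 - 19623/46411 = 154*(1/10342) - 19623*1/46411 = 77/5171 - 19623/46411 = -97896886/239991281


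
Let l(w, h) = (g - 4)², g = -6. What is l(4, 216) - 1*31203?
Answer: -31103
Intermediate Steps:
l(w, h) = 100 (l(w, h) = (-6 - 4)² = (-10)² = 100)
l(4, 216) - 1*31203 = 100 - 1*31203 = 100 - 31203 = -31103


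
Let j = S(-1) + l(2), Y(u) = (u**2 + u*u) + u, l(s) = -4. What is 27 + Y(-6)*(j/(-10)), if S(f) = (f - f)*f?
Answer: 267/5 ≈ 53.400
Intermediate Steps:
S(f) = 0 (S(f) = 0*f = 0)
Y(u) = u + 2*u**2 (Y(u) = (u**2 + u**2) + u = 2*u**2 + u = u + 2*u**2)
j = -4 (j = 0 - 4 = -4)
27 + Y(-6)*(j/(-10)) = 27 + (-6*(1 + 2*(-6)))*(-4/(-10)) = 27 + (-6*(1 - 12))*(-4*(-1/10)) = 27 - 6*(-11)*(2/5) = 27 + 66*(2/5) = 27 + 132/5 = 267/5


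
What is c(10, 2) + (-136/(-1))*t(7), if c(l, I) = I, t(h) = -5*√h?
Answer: 2 - 680*√7 ≈ -1797.1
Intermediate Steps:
c(10, 2) + (-136/(-1))*t(7) = 2 + (-136/(-1))*(-5*√7) = 2 + (-136*(-1))*(-5*√7) = 2 + 136*(-5*√7) = 2 - 680*√7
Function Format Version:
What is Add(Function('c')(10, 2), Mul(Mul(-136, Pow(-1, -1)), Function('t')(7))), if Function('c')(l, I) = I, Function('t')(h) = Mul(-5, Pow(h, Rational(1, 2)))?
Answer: Add(2, Mul(-680, Pow(7, Rational(1, 2)))) ≈ -1797.1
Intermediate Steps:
Add(Function('c')(10, 2), Mul(Mul(-136, Pow(-1, -1)), Function('t')(7))) = Add(2, Mul(Mul(-136, Pow(-1, -1)), Mul(-5, Pow(7, Rational(1, 2))))) = Add(2, Mul(Mul(-136, -1), Mul(-5, Pow(7, Rational(1, 2))))) = Add(2, Mul(136, Mul(-5, Pow(7, Rational(1, 2))))) = Add(2, Mul(-680, Pow(7, Rational(1, 2))))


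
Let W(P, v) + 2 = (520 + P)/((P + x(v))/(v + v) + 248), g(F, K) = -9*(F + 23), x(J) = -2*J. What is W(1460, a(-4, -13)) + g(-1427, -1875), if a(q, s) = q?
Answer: 544582/43 ≈ 12665.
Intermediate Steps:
g(F, K) = -207 - 9*F (g(F, K) = -9*(23 + F) = -207 - 9*F)
W(P, v) = -2 + (520 + P)/(248 + (P - 2*v)/(2*v)) (W(P, v) = -2 + (520 + P)/((P - 2*v)/(v + v) + 248) = -2 + (520 + P)/((P - 2*v)/((2*v)) + 248) = -2 + (520 + P)/((P - 2*v)*(1/(2*v)) + 248) = -2 + (520 + P)/((P - 2*v)/(2*v) + 248) = -2 + (520 + P)/(248 + (P - 2*v)/(2*v)))
W(1460, a(-4, -13)) + g(-1427, -1875) = 2*(-1*1460 + 26*(-4) + 1460*(-4))/(1460 + 494*(-4)) + (-207 - 9*(-1427)) = 2*(-1460 - 104 - 5840)/(1460 - 1976) + (-207 + 12843) = 2*(-7404)/(-516) + 12636 = 2*(-1/516)*(-7404) + 12636 = 1234/43 + 12636 = 544582/43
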